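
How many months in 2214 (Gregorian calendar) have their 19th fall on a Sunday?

1

Check the 19th of each month of 2214: Jan 19: Wed, Feb 19: Sat, Mar 19: Sat, Apr 19: Tue, May 19: Thu, Jun 19: Sun, Jul 19: Tue, Aug 19: Fri, Sep 19: Mon, Oct 19: Wed, Nov 19: Sat, Dec 19: Mon.
Sunday occurs in June — 1 month.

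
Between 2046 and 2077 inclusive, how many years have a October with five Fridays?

October has 31 days; it has five Fridays when Friday falls among the first (month-length − 28) days — i.e. when October 1 is one of Friday/Thursday/Wednesday.
October 1 by year: 2046:Mon 2047:Tue 2048:Thu✓ 2049:Fri✓ 2050:Sat 2051:Sun 2052:Tue 2053:Wed✓ 2054:Thu✓ 2055:Fri✓ 2056:Sun 2057:Mon 2058:Tue 2059:Wed✓ 2060:Fri✓ 2061:Sat 2062:Sun 2063:Mon 2064:Wed✓ 2065:Thu✓ 2066:Fri✓ 2067:Sat 2068:Mon 2069:Tue 2070:Wed✓ 2071:Thu✓ 2072:Sat 2073:Sun 2074:Mon 2075:Tue 2076:Thu✓ 2077:Fri✓
Years with five Fridays: 2048, 2049, 2053, 2054, 2055, 2059, 2060, 2064, 2065, 2066, 2070, 2071, 2076, 2077 → 14.

14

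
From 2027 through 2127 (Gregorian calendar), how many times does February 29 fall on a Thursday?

3

Leap years in 2027–2127: 24 of them.
Feb 29 weekday advances by 5 (mod 7) from one leap year to the next four years later (or differs when a century non-leap intervenes).
Leap-day weekdays: 2028:Tue 2032:Sun 2036:Fri 2040:Wed 2044:Mon 2048:Sat 2052:Thu✓ 2056:Tue 2060:Sun 2064:Fri 2068:Wed 2072:Mon 2076:Sat 2080:Thu✓ 2084:Tue 2088:Sun 2092:Fri 2096:Wed 2104:Fri 2108:Wed 2112:Mon 2116:Sat 2120:Thu✓ 2124:Tue
Thursday: 2052, 2080, 2120 → 3.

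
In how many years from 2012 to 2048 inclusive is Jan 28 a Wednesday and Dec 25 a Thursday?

0

Check each year's weekday for Jan 28 and Dec 25:
  2012: Sat/Tue  2013: Mon/Wed  2014: Tue/Thu  2015: Wed/Fri  2016: Thu/Sun  2017: Sat/Mon  2018: Sun/Tue  2019: Mon/Wed  2020: Tue/Fri  2021: Thu/Sat  2022: Fri/Sun  2023: Sat/Mon  2024: Sun/Wed  2025: Tue/Thu  …(9 more)…  2035: Sun/Tue  2036: Mon/Thu  2037: Wed/Fri  2038: Thu/Sat  2039: Fri/Sun  2040: Sat/Tue  2041: Mon/Wed  2042: Tue/Thu  2043: Wed/Fri  2044: Thu/Sun  2045: Sat/Mon  2046: Sun/Tue  2047: Mon/Wed  2048: Tue/Fri
Both conditions hold in: no year — 0.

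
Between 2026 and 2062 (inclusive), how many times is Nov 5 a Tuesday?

Track Nov 5's weekday year by year (advancing +1, or +2 across a Feb 29):
  2026: Thu  2027: Fri (+1)  2028: Sun (+2)  2029: Mon (+1)  2030: Tue (+1) ✓
  2031: Wed (+1)  2032: Fri (+2)  2033: Sat (+1)  2034: Sun (+1)  2035: Mon (+1)
  2036: Wed (+2)  2037: Thu (+1)  2038: Fri (+1)  2039: Sat (+1)  … (9 more years) …
  2049: Fri (+1)  2050: Sat (+1)  2051: Sun (+1)  2052: Tue (+2) ✓  2053: Wed (+1)
  2054: Thu (+1)  2055: Fri (+1)  2056: Sun (+2)  2057: Mon (+1)  2058: Tue (+1) ✓
  2059: Wed (+1)  2060: Fri (+2)  2061: Sat (+1)  2062: Sun (+1)
Tuesday years: 2030, 2041, 2047, 2052, 2058 — 5 in total.

5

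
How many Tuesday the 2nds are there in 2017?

1

Check the 2nd of each month of 2017: Jan 2: Mon, Feb 2: Thu, Mar 2: Thu, Apr 2: Sun, May 2: Tue, Jun 2: Fri, Jul 2: Sun, Aug 2: Wed, Sep 2: Sat, Oct 2: Mon, Nov 2: Thu, Dec 2: Sat.
Tuesday occurs in May — 1 month.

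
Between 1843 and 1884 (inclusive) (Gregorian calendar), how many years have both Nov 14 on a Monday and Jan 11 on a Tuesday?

Check each year's weekday for Nov 14 and Jan 11:
  1843: Tue/Wed  1844: Thu/Thu  1845: Fri/Sat  1846: Sat/Sun  1847: Sun/Mon  1848: Tue/Tue  1849: Wed/Thu  1850: Thu/Fri  1851: Fri/Sat  1852: Sun/Sun  1853: Mon/Tue ✓  1854: Tue/Wed  1855: Wed/Thu  1856: Fri/Fri  …(14 more)…  1871: Tue/Wed  1872: Thu/Thu  1873: Fri/Sat  1874: Sat/Sun  1875: Sun/Mon  1876: Tue/Tue  1877: Wed/Thu  1878: Thu/Fri  1879: Fri/Sat  1880: Sun/Sun  1881: Mon/Tue ✓  1882: Tue/Wed  1883: Wed/Thu  1884: Fri/Fri
Both conditions hold in: 1853, 1859, 1870, 1881 — 4.

4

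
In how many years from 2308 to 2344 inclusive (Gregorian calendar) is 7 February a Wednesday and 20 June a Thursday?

2

Check each year's weekday for 7 February and 20 June:
  2308: Fri/Sat  2309: Sun/Sun  2310: Mon/Mon  2311: Tue/Tue  2312: Wed/Thu ✓  2313: Fri/Fri  2314: Sat/Sat  2315: Sun/Sun  2316: Mon/Tue  2317: Wed/Wed  2318: Thu/Thu  2319: Fri/Fri  2320: Sat/Sun  2321: Mon/Mon  …(9 more)…  2331: Sat/Sat  2332: Sun/Mon  2333: Tue/Tue  2334: Wed/Wed  2335: Thu/Thu  2336: Fri/Sat  2337: Sun/Sun  2338: Mon/Mon  2339: Tue/Tue  2340: Wed/Thu ✓  2341: Fri/Fri  2342: Sat/Sat  2343: Sun/Sun  2344: Mon/Tue
Both conditions hold in: 2312, 2340 — 2.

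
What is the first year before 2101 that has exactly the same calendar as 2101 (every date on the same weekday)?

2095

Two years share a calendar iff Jan 1 falls on the same weekday and both are leap or both are common. 2101: Jan 1 is Saturday, common year.
2100: Jan 1 Friday, common
2099: Jan 1 Thursday, common
2098: Jan 1 Wednesday, common
2097: Jan 1 Tuesday, common
2096: Jan 1 Sunday, leap
2095: Jan 1 Saturday, common
2095 matches on both conditions.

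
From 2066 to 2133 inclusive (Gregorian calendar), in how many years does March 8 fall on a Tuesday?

10

Track March 8's weekday year by year (advancing +1, or +2 across a Feb 29):
  2066: Mon  2067: Tue (+1) ✓  2068: Thu (+2)  2069: Fri (+1)  2070: Sat (+1)
  2071: Sun (+1)  2072: Tue (+2) ✓  2073: Wed (+1)  2074: Thu (+1)  2075: Fri (+1)
  2076: Sun (+2)  2077: Mon (+1)  2078: Tue (+1) ✓  2079: Wed (+1)  … (40 more years) …
  2120: Fri (+2)  2121: Sat (+1)  2122: Sun (+1)  2123: Mon (+1)  2124: Wed (+2)
  2125: Thu (+1)  2126: Fri (+1)  2127: Sat (+1)  2128: Mon (+2)  2129: Tue (+1) ✓
  2130: Wed (+1)  2131: Thu (+1)  2132: Sat (+2)  2133: Sun (+1)
Tuesday years: 2067, 2072, 2078, 2089, 2095, 2101, 2107, 2112, 2118, 2129 — 10 in total.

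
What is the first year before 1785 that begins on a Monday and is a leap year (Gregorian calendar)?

1776

Jan 1 advances by 2 weekdays after a leap year and by 1 after a common year.
1785: Jan 1 is Saturday.
1784: Thursday (leap)
1783: Wednesday
1782: Tuesday
1781: Monday
1780: Saturday (leap)
1779: Friday
1778: Thursday
1777: Wednesday
1776: Monday (leap)
1776 begins on a Monday and is a leap year.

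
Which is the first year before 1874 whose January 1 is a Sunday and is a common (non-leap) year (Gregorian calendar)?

1871

Jan 1 advances by 2 weekdays after a leap year and by 1 after a common year.
1874: Jan 1 is Thursday.
1873: Wednesday
1872: Monday (leap)
1871: Sunday
1871 begins on a Sunday and is a common year.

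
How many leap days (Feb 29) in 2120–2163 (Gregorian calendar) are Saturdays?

1

Leap years in 2120–2163: 11 of them.
Feb 29 weekday advances by 5 (mod 7) from one leap year to the next four years later (or differs when a century non-leap intervenes).
Leap-day weekdays: 2120:Thu 2124:Tue 2128:Sun 2132:Fri 2136:Wed 2140:Mon 2144:Sat✓ 2148:Thu 2152:Tue 2156:Sun 2160:Fri
Saturday: 2144 → 1.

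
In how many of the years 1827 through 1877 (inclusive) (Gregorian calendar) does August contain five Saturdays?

22

August has 31 days; it has five Saturdays when Saturday falls among the first (month-length − 28) days — i.e. when August 1 is one of Saturday/Friday/Thursday.
August 1 by year: 1827:Wed 1828:Fri✓ 1829:Sat✓ 1830:Sun 1831:Mon 1832:Wed 1833:Thu✓ 1834:Fri✓ 1835:Sat✓ 1836:Mon 1837:Tue 1838:Wed 1839:Thu✓ 1840:Sat✓ 1841:Sun …(21 more)… 1863:Sat✓ 1864:Mon 1865:Tue 1866:Wed 1867:Thu✓ 1868:Sat✓ 1869:Sun 1870:Mon 1871:Tue 1872:Thu✓ 1873:Fri✓ 1874:Sat✓ 1875:Sun 1876:Tue 1877:Wed
Years with five Saturdays: 1828, 1829, 1833, 1834, 1835, 1839, 1840, 1844, 1845, 1846, 1850, 1851, 1856, 1857, 1861, 1862, 1863, 1867, 1868, 1872, 1873, 1874 → 22.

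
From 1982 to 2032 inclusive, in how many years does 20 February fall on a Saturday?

Track 20 February's weekday year by year (advancing +1, or +2 across a Feb 29):
  1982: Sat ✓  1983: Sun (+1)  1984: Mon (+1)  1985: Wed (+2)  1986: Thu (+1)
  1987: Fri (+1)  1988: Sat (+1) ✓  1989: Mon (+2)  1990: Tue (+1)  1991: Wed (+1)
  1992: Thu (+1)  1993: Sat (+2) ✓  1994: Sun (+1)  1995: Mon (+1)  … (23 more years) …
  2019: Wed (+1)  2020: Thu (+1)  2021: Sat (+2) ✓  2022: Sun (+1)  2023: Mon (+1)
  2024: Tue (+1)  2025: Thu (+2)  2026: Fri (+1)  2027: Sat (+1) ✓  2028: Sun (+1)
  2029: Tue (+2)  2030: Wed (+1)  2031: Thu (+1)  2032: Fri (+1)
Saturday years: 1982, 1988, 1993, 1999, 2010, 2016, 2021, 2027 — 8 in total.

8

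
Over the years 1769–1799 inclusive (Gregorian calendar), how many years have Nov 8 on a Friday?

5

Track Nov 8's weekday year by year (advancing +1, or +2 across a Feb 29):
  1769: Wed  1770: Thu (+1)  1771: Fri (+1) ✓  1772: Sun (+2)  1773: Mon (+1)
  1774: Tue (+1)  1775: Wed (+1)  1776: Fri (+2) ✓  1777: Sat (+1)  1778: Sun (+1)
  1779: Mon (+1)  1780: Wed (+2)  1781: Thu (+1)  1782: Fri (+1) ✓  … (3 more years) …
  1786: Wed (+1)  1787: Thu (+1)  1788: Sat (+2)  1789: Sun (+1)  1790: Mon (+1)
  1791: Tue (+1)  1792: Thu (+2)  1793: Fri (+1) ✓  1794: Sat (+1)  1795: Sun (+1)
  1796: Tue (+2)  1797: Wed (+1)  1798: Thu (+1)  1799: Fri (+1) ✓
Friday years: 1771, 1776, 1782, 1793, 1799 — 5 in total.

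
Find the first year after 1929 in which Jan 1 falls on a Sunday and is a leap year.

Jan 1 advances by 2 weekdays after a leap year and by 1 after a common year.
1929: Jan 1 is Tuesday.
1930: Wednesday
1931: Thursday
1932: Friday (leap)
1933: Sunday
1934: Monday
1935: Tuesday
1936: Wednesday (leap)
1937: Friday
1938: Saturday
1939: Sunday
1940: Monday (leap)
1941: Wednesday
1942: Thursday
1943: Friday
1944: Saturday (leap)
1945: Monday
1946: Tuesday
1947: Wednesday
1948: Thursday (leap)
1949: Saturday
1950: Sunday
1951: Monday
1952: Tuesday (leap)
1953: Thursday
1954: Friday
1955: Saturday
1956: Sunday (leap)
1956 begins on a Sunday and is a leap year.

1956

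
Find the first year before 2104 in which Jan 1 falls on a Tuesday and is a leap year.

2092

Jan 1 advances by 2 weekdays after a leap year and by 1 after a common year.
2104: Jan 1 is Tuesday (leap).
2103: Monday
2102: Sunday
2101: Saturday
2100: Friday
2099: Thursday
2098: Wednesday
2097: Tuesday
2096: Sunday (leap)
2095: Saturday
2094: Friday
2093: Thursday
2092: Tuesday (leap)
2092 begins on a Tuesday and is a leap year.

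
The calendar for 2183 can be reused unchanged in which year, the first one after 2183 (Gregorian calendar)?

Two years share a calendar iff Jan 1 falls on the same weekday and both are leap or both are common. 2183: Jan 1 is Wednesday, common year.
2184: Jan 1 Thursday, leap
2185: Jan 1 Saturday, common
2186: Jan 1 Sunday, common
2187: Jan 1 Monday, common
2188: Jan 1 Tuesday, leap
2189: Jan 1 Thursday, common
2190: Jan 1 Friday, common
2191: Jan 1 Saturday, common
2192: Jan 1 Sunday, leap
2193: Jan 1 Tuesday, common
2194: Jan 1 Wednesday, common
2194 matches on both conditions.

2194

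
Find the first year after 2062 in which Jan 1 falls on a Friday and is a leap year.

Jan 1 advances by 2 weekdays after a leap year and by 1 after a common year.
2062: Jan 1 is Sunday.
2063: Monday
2064: Tuesday (leap)
2065: Thursday
2066: Friday
2067: Saturday
2068: Sunday (leap)
2069: Tuesday
2070: Wednesday
2071: Thursday
2072: Friday (leap)
2072 begins on a Friday and is a leap year.

2072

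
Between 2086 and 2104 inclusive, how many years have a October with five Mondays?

October has 31 days; it has five Mondays when Monday falls among the first (month-length − 28) days — i.e. when October 1 is one of Monday/Sunday/Saturday.
October 1 by year: 2086:Tue 2087:Wed 2088:Fri 2089:Sat✓ 2090:Sun✓ 2091:Mon✓ 2092:Wed 2093:Thu 2094:Fri 2095:Sat✓ 2096:Mon✓ 2097:Tue 2098:Wed 2099:Thu 2100:Fri 2101:Sat✓ 2102:Sun✓ 2103:Mon✓ 2104:Wed
Years with five Mondays: 2089, 2090, 2091, 2095, 2096, 2101, 2102, 2103 → 8.

8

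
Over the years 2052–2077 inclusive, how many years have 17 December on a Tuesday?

Track 17 December's weekday year by year (advancing +1, or +2 across a Feb 29):
  2052: Tue ✓  2053: Wed (+1)  2054: Thu (+1)  2055: Fri (+1)  2056: Sun (+2)
  2057: Mon (+1)  2058: Tue (+1) ✓  2059: Wed (+1)  2060: Fri (+2)  2061: Sat (+1)
  2062: Sun (+1)  2063: Mon (+1)  2064: Wed (+2)  2065: Thu (+1)  2066: Fri (+1)
  2067: Sat (+1)  2068: Mon (+2)  2069: Tue (+1) ✓  2070: Wed (+1)  2071: Thu (+1)
  2072: Sat (+2)  2073: Sun (+1)  2074: Mon (+1)  2075: Tue (+1) ✓  2076: Thu (+2)
  2077: Fri (+1)
Tuesday years: 2052, 2058, 2069, 2075 — 4 in total.

4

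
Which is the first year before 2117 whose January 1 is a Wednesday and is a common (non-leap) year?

2110

Jan 1 advances by 2 weekdays after a leap year and by 1 after a common year.
2117: Jan 1 is Friday.
2116: Wednesday (leap)
2115: Tuesday
2114: Monday
2113: Sunday
2112: Friday (leap)
2111: Thursday
2110: Wednesday
2110 begins on a Wednesday and is a common year.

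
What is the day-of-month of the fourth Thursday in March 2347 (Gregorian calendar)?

27

March 1, 2347 is a Saturday, so the first Thursday is the 6th.
The fourth Thursday is 6 + 21 = 27.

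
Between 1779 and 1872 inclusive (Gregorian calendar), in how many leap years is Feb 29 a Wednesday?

Leap years in 1779–1872: 23 of them.
Feb 29 weekday advances by 5 (mod 7) from one leap year to the next four years later (or differs when a century non-leap intervenes).
Leap-day weekdays: 1780:Tue 1784:Sun 1788:Fri 1792:Wed✓ 1796:Mon 1804:Wed✓ 1808:Mon 1812:Sat 1816:Thu 1820:Tue 1824:Sun 1828:Fri 1832:Wed✓ 1836:Mon 1840:Sat 1844:Thu 1848:Tue 1852:Sun 1856:Fri 1860:Wed✓ 1864:Mon 1868:Sat 1872:Thu
Wednesday: 1792, 1804, 1832, 1860 → 4.

4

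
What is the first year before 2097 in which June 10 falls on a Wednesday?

2093

From one year to the next, a fixed date's weekday advances by 1, or by 2 when a Feb 29 lies between the two dates.
2097: June 10 is Monday.
2096: Sunday (−1)
2095: Friday (−2)
2094: Thursday (−1)
2093: Wednesday (−1)
June 10 falls on a Wednesday in 2093.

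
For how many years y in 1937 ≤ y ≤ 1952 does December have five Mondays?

December has 31 days; it has five Mondays when Monday falls among the first (month-length − 28) days — i.e. when December 1 is one of Monday/Sunday/Saturday.
December 1 by year: 1937:Wed 1938:Thu 1939:Fri 1940:Sun✓ 1941:Mon✓ 1942:Tue 1943:Wed 1944:Fri 1945:Sat✓ 1946:Sun✓ 1947:Mon✓ 1948:Wed 1949:Thu 1950:Fri 1951:Sat✓ 1952:Mon✓
Years with five Mondays: 1940, 1941, 1945, 1946, 1947, 1951, 1952 → 7.

7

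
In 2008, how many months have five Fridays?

4

A month of length L has five Fridays iff its first Friday is on day ≤ L−28 (so day 1–3 in a 31-day month, 1–2 in a 30-day month, day 1 in a leap February).
Checking each month of 2008: Jan starts Tue (31d); Feb starts Fri (29d) ✓; Mar starts Sat (31d); Apr starts Tue (30d); May starts Thu (31d) ✓; Jun starts Sun (30d); Jul starts Tue (31d); Aug starts Fri (31d) ✓; Sep starts Mon (30d); Oct starts Wed (31d) ✓; Nov starts Sat (30d); Dec starts Mon (31d).
Five-Friday months: February, May, August, October → 4.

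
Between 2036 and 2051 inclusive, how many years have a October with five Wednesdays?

6

October has 31 days; it has five Wednesdays when Wednesday falls among the first (month-length − 28) days — i.e. when October 1 is one of Wednesday/Tuesday/Monday.
October 1 by year: 2036:Wed✓ 2037:Thu 2038:Fri 2039:Sat 2040:Mon✓ 2041:Tue✓ 2042:Wed✓ 2043:Thu 2044:Sat 2045:Sun 2046:Mon✓ 2047:Tue✓ 2048:Thu 2049:Fri 2050:Sat 2051:Sun
Years with five Wednesdays: 2036, 2040, 2041, 2042, 2046, 2047 → 6.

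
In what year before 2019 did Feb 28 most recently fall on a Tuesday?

2017

From one year to the next, a fixed date's weekday advances by 1, or by 2 when a Feb 29 lies between the two dates.
2019: February 28 is Thursday.
2018: Wednesday (−1)
2017: Tuesday (−1)
Feb 28 falls on a Tuesday in 2017.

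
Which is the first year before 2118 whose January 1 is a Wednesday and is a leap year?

Jan 1 advances by 2 weekdays after a leap year and by 1 after a common year.
2118: Jan 1 is Saturday.
2117: Friday
2116: Wednesday (leap)
2116 begins on a Wednesday and is a leap year.

2116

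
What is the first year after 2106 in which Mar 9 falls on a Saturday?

2109

From one year to the next, a fixed date's weekday advances by 1, or by 2 when a Feb 29 lies between the two dates.
2106: March 9 is Tuesday.
2107: Wednesday (+1)
2108: Friday (+2)
2109: Saturday (+1)
Mar 9 falls on a Saturday in 2109.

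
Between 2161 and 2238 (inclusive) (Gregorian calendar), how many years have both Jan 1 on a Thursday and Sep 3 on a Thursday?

Check each year's weekday for Jan 1 and Sep 3:
  2161: Thu/Thu ✓  2162: Fri/Fri  2163: Sat/Sat  2164: Sun/Mon  2165: Tue/Tue  2166: Wed/Wed  2167: Thu/Thu ✓  2168: Fri/Sat  2169: Sun/Sun  2170: Mon/Mon  2171: Tue/Tue  2172: Wed/Thu  2173: Fri/Fri  2174: Sat/Sat  …(50 more)…  2225: Sat/Sat  2226: Sun/Sun  2227: Mon/Mon  2228: Tue/Wed  2229: Thu/Thu ✓  2230: Fri/Fri  2231: Sat/Sat  2232: Sun/Mon  2233: Tue/Tue  2234: Wed/Wed  2235: Thu/Thu ✓  2236: Fri/Sat  2237: Sun/Sun  2238: Mon/Mon
Both conditions hold in: 2161, 2167, 2178, 2189, 2195, 2201, 2207, 2218, 2229, 2235 — 10.

10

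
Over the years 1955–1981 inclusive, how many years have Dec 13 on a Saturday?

Track Dec 13's weekday year by year (advancing +1, or +2 across a Feb 29):
  1955: Tue  1956: Thu (+2)  1957: Fri (+1)  1958: Sat (+1) ✓  1959: Sun (+1)
  1960: Tue (+2)  1961: Wed (+1)  1962: Thu (+1)  1963: Fri (+1)  1964: Sun (+2)
  1965: Mon (+1)  1966: Tue (+1)  1967: Wed (+1)  1968: Fri (+2)  1969: Sat (+1) ✓
  1970: Sun (+1)  1971: Mon (+1)  1972: Wed (+2)  1973: Thu (+1)  1974: Fri (+1)
  1975: Sat (+1) ✓  1976: Mon (+2)  1977: Tue (+1)  1978: Wed (+1)  1979: Thu (+1)
  1980: Sat (+2) ✓  1981: Sun (+1)
Saturday years: 1958, 1969, 1975, 1980 — 4 in total.

4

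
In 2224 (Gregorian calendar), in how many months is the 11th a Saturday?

Check the 11th of each month of 2224: Jan 11: Sun, Feb 11: Wed, Mar 11: Thu, Apr 11: Sun, May 11: Tue, Jun 11: Fri, Jul 11: Sun, Aug 11: Wed, Sep 11: Sat, Oct 11: Mon, Nov 11: Thu, Dec 11: Sat.
Saturday occurs in September, December — 2 months.

2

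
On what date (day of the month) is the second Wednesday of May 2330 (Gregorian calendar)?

May 1, 2330 is a Thursday, so the first Wednesday is the 7th.
The second Wednesday is 7 + 7 = 14.

14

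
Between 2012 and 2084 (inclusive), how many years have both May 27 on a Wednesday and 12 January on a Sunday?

3

Check each year's weekday for May 27 and 12 January:
  2012: Sun/Thu  2013: Mon/Sat  2014: Tue/Sun  2015: Wed/Mon  2016: Fri/Tue  2017: Sat/Thu  2018: Sun/Fri  2019: Mon/Sat  2020: Wed/Sun ✓  2021: Thu/Tue  2022: Fri/Wed  2023: Sat/Thu  2024: Mon/Fri  2025: Tue/Sun  …(45 more)…  2071: Wed/Mon  2072: Fri/Tue  2073: Sat/Thu  2074: Sun/Fri  2075: Mon/Sat  2076: Wed/Sun ✓  2077: Thu/Tue  2078: Fri/Wed  2079: Sat/Thu  2080: Mon/Fri  2081: Tue/Sun  2082: Wed/Mon  2083: Thu/Tue  2084: Sat/Wed
Both conditions hold in: 2020, 2048, 2076 — 3.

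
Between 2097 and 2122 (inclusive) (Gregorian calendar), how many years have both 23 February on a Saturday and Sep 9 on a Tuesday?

1

Check each year's weekday for 23 February and Sep 9:
  2097: Sat/Mon  2098: Sun/Tue  2099: Mon/Wed  2100: Tue/Thu  2101: Wed/Fri  2102: Thu/Sat  2103: Fri/Sun  2104: Sat/Tue ✓  2105: Mon/Wed  2106: Tue/Thu  2107: Wed/Fri  2108: Thu/Sun  2109: Sat/Mon  2110: Sun/Tue  2111: Mon/Wed  2112: Tue/Fri  2113: Thu/Sat  2114: Fri/Sun  2115: Sat/Mon  2116: Sun/Wed  2117: Tue/Thu  2118: Wed/Fri  2119: Thu/Sat  2120: Fri/Mon  2121: Sun/Tue  2122: Mon/Wed
Both conditions hold in: 2104 — 1.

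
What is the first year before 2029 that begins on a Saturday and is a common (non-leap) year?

2022

Jan 1 advances by 2 weekdays after a leap year and by 1 after a common year.
2029: Jan 1 is Monday.
2028: Saturday (leap)
2027: Friday
2026: Thursday
2025: Wednesday
2024: Monday (leap)
2023: Sunday
2022: Saturday
2022 begins on a Saturday and is a common year.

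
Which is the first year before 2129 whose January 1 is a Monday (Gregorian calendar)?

Jan 1 advances by 2 weekdays after a leap year and by 1 after a common year.
2129: Jan 1 is Saturday.
2128: Thursday (leap)
2127: Wednesday
2126: Tuesday
2125: Monday
2125 begins on a Monday

2125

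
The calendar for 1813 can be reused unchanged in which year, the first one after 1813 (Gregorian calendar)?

Two years share a calendar iff Jan 1 falls on the same weekday and both are leap or both are common. 1813: Jan 1 is Friday, common year.
1814: Jan 1 Saturday, common
1815: Jan 1 Sunday, common
1816: Jan 1 Monday, leap
1817: Jan 1 Wednesday, common
1818: Jan 1 Thursday, common
1819: Jan 1 Friday, common
1819 matches on both conditions.

1819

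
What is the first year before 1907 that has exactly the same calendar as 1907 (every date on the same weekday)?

1901

Two years share a calendar iff Jan 1 falls on the same weekday and both are leap or both are common. 1907: Jan 1 is Tuesday, common year.
1906: Jan 1 Monday, common
1905: Jan 1 Sunday, common
1904: Jan 1 Friday, leap
1903: Jan 1 Thursday, common
1902: Jan 1 Wednesday, common
1901: Jan 1 Tuesday, common
1901 matches on both conditions.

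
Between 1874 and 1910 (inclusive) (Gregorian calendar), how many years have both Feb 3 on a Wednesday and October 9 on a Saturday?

4

Check each year's weekday for Feb 3 and October 9:
  1874: Tue/Fri  1875: Wed/Sat ✓  1876: Thu/Mon  1877: Sat/Tue  1878: Sun/Wed  1879: Mon/Thu  1880: Tue/Sat  1881: Thu/Sun  1882: Fri/Mon  1883: Sat/Tue  1884: Sun/Thu  1885: Tue/Fri  1886: Wed/Sat ✓  1887: Thu/Sun  …(9 more)…  1897: Wed/Sat ✓  1898: Thu/Sun  1899: Fri/Mon  1900: Sat/Tue  1901: Sun/Wed  1902: Mon/Thu  1903: Tue/Fri  1904: Wed/Sun  1905: Fri/Mon  1906: Sat/Tue  1907: Sun/Wed  1908: Mon/Fri  1909: Wed/Sat ✓  1910: Thu/Sun
Both conditions hold in: 1875, 1886, 1897, 1909 — 4.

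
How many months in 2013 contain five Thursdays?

A month of length L has five Thursdays iff its first Thursday is on day ≤ L−28 (so day 1–3 in a 31-day month, 1–2 in a 30-day month, day 1 in a leap February).
Checking each month of 2013: Jan starts Tue (31d) ✓; Feb starts Fri (28d); Mar starts Fri (31d); Apr starts Mon (30d); May starts Wed (31d) ✓; Jun starts Sat (30d); Jul starts Mon (31d); Aug starts Thu (31d) ✓; Sep starts Sun (30d); Oct starts Tue (31d) ✓; Nov starts Fri (30d); Dec starts Sun (31d).
Five-Thursday months: January, May, August, October → 4.

4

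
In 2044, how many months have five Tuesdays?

4

A month of length L has five Tuesdays iff its first Tuesday is on day ≤ L−28 (so day 1–3 in a 31-day month, 1–2 in a 30-day month, day 1 in a leap February).
Checking each month of 2044: Jan starts Fri (31d); Feb starts Mon (29d); Mar starts Tue (31d) ✓; Apr starts Fri (30d); May starts Sun (31d) ✓; Jun starts Wed (30d); Jul starts Fri (31d); Aug starts Mon (31d) ✓; Sep starts Thu (30d); Oct starts Sat (31d); Nov starts Tue (30d) ✓; Dec starts Thu (31d).
Five-Tuesday months: March, May, August, November → 4.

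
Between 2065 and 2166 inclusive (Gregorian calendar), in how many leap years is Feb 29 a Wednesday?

5

Leap years in 2065–2166: 24 of them.
Feb 29 weekday advances by 5 (mod 7) from one leap year to the next four years later (or differs when a century non-leap intervenes).
Leap-day weekdays: 2068:Wed✓ 2072:Mon 2076:Sat 2080:Thu 2084:Tue 2088:Sun 2092:Fri 2096:Wed✓ 2104:Fri 2108:Wed✓ 2112:Mon 2116:Sat 2120:Thu 2124:Tue 2128:Sun 2132:Fri 2136:Wed✓ 2140:Mon 2144:Sat 2148:Thu 2152:Tue 2156:Sun 2160:Fri 2164:Wed✓
Wednesday: 2068, 2096, 2108, 2136, 2164 → 5.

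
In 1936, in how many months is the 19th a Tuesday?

1

Check the 19th of each month of 1936: Jan 19: Sun, Feb 19: Wed, Mar 19: Thu, Apr 19: Sun, May 19: Tue, Jun 19: Fri, Jul 19: Sun, Aug 19: Wed, Sep 19: Sat, Oct 19: Mon, Nov 19: Thu, Dec 19: Sat.
Tuesday occurs in May — 1 month.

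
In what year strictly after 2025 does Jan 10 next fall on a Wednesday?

2029

From one year to the next, a fixed date's weekday advances by 1, or by 2 when a Feb 29 lies between the two dates.
2025: January 10 is Friday.
2026: Saturday (+1)
2027: Sunday (+1)
2028: Monday (+1)
2029: Wednesday (+2)
Jan 10 falls on a Wednesday in 2029.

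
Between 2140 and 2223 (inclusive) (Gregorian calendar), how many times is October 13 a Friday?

12

Track October 13's weekday year by year (advancing +1, or +2 across a Feb 29):
  2140: Thu  2141: Fri (+1) ✓  2142: Sat (+1)  2143: Sun (+1)  2144: Tue (+2)
  2145: Wed (+1)  2146: Thu (+1)  2147: Fri (+1) ✓  2148: Sun (+2)  2149: Mon (+1)
  2150: Tue (+1)  2151: Wed (+1)  2152: Fri (+2) ✓  2153: Sat (+1)  … (56 more years) …
  2210: Sat (+1)  2211: Sun (+1)  2212: Tue (+2)  2213: Wed (+1)  2214: Thu (+1)
  2215: Fri (+1) ✓  2216: Sun (+2)  2217: Mon (+1)  2218: Tue (+1)  2219: Wed (+1)
  2220: Fri (+2) ✓  2221: Sat (+1)  2222: Sun (+1)  2223: Mon (+1)
Friday years: 2141, 2147, 2152, 2158, 2169, 2175, 2180, 2186, 2197, 2209, 2215, 2220 — 12 in total.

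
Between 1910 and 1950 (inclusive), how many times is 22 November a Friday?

6

Track 22 November's weekday year by year (advancing +1, or +2 across a Feb 29):
  1910: Tue  1911: Wed (+1)  1912: Fri (+2) ✓  1913: Sat (+1)  1914: Sun (+1)
  1915: Mon (+1)  1916: Wed (+2)  1917: Thu (+1)  1918: Fri (+1) ✓  1919: Sat (+1)
  1920: Mon (+2)  1921: Tue (+1)  1922: Wed (+1)  1923: Thu (+1)  … (13 more years) …
  1937: Mon (+1)  1938: Tue (+1)  1939: Wed (+1)  1940: Fri (+2) ✓  1941: Sat (+1)
  1942: Sun (+1)  1943: Mon (+1)  1944: Wed (+2)  1945: Thu (+1)  1946: Fri (+1) ✓
  1947: Sat (+1)  1948: Mon (+2)  1949: Tue (+1)  1950: Wed (+1)
Friday years: 1912, 1918, 1929, 1935, 1940, 1946 — 6 in total.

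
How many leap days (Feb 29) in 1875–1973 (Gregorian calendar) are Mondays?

4

Leap years in 1875–1973: 24 of them.
Feb 29 weekday advances by 5 (mod 7) from one leap year to the next four years later (or differs when a century non-leap intervenes).
Leap-day weekdays: 1876:Tue 1880:Sun 1884:Fri 1888:Wed 1892:Mon✓ 1896:Sat 1904:Mon✓ 1908:Sat 1912:Thu 1916:Tue 1920:Sun 1924:Fri 1928:Wed 1932:Mon✓ 1936:Sat 1940:Thu 1944:Tue 1948:Sun 1952:Fri 1956:Wed 1960:Mon✓ 1964:Sat 1968:Thu 1972:Tue
Monday: 1892, 1904, 1932, 1960 → 4.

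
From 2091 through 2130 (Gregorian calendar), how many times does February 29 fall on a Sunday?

Leap years in 2091–2130: 9 of them.
Feb 29 weekday advances by 5 (mod 7) from one leap year to the next four years later (or differs when a century non-leap intervenes).
Leap-day weekdays: 2092:Fri 2096:Wed 2104:Fri 2108:Wed 2112:Mon 2116:Sat 2120:Thu 2124:Tue 2128:Sun✓
Sunday: 2128 → 1.

1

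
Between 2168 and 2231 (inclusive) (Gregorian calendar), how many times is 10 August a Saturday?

Track 10 August's weekday year by year (advancing +1, or +2 across a Feb 29):
  2168: Wed  2169: Thu (+1)  2170: Fri (+1)  2171: Sat (+1) ✓  2172: Mon (+2)
  2173: Tue (+1)  2174: Wed (+1)  2175: Thu (+1)  2176: Sat (+2) ✓  2177: Sun (+1)
  2178: Mon (+1)  2179: Tue (+1)  2180: Thu (+2)  2181: Fri (+1)  … (36 more years) …
  2218: Mon (+1)  2219: Tue (+1)  2220: Thu (+2)  2221: Fri (+1)  2222: Sat (+1) ✓
  2223: Sun (+1)  2224: Tue (+2)  2225: Wed (+1)  2226: Thu (+1)  2227: Fri (+1)
  2228: Sun (+2)  2229: Mon (+1)  2230: Tue (+1)  2231: Wed (+1)
Saturday years: 2171, 2176, 2182, 2193, 2199, 2205, 2211, 2216, 2222 — 9 in total.

9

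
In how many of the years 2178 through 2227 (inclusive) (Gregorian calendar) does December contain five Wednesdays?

21

December has 31 days; it has five Wednesdays when Wednesday falls among the first (month-length − 28) days — i.e. when December 1 is one of Wednesday/Tuesday/Monday.
December 1 by year: 2178:Tue✓ 2179:Wed✓ 2180:Fri 2181:Sat 2182:Sun 2183:Mon✓ 2184:Wed✓ 2185:Thu 2186:Fri 2187:Sat 2188:Mon✓ 2189:Tue✓ 2190:Wed✓ 2191:Thu 2192:Sat …(20 more)… 2213:Wed✓ 2214:Thu 2215:Fri 2216:Sun 2217:Mon✓ 2218:Tue✓ 2219:Wed✓ 2220:Fri 2221:Sat 2222:Sun 2223:Mon✓ 2224:Wed✓ 2225:Thu 2226:Fri 2227:Sat
Years with five Wednesdays: 2178, 2179, 2183, 2184, 2188, 2189, 2190, 2194, 2195, 2200, 2201, 2202, 2206, 2207, 2212, 2213, 2217, 2218, 2219, 2223, 2224 → 21.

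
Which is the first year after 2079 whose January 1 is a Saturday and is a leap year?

2084

Jan 1 advances by 2 weekdays after a leap year and by 1 after a common year.
2079: Jan 1 is Sunday.
2080: Monday (leap)
2081: Wednesday
2082: Thursday
2083: Friday
2084: Saturday (leap)
2084 begins on a Saturday and is a leap year.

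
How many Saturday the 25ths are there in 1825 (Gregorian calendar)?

Check the 25th of each month of 1825: Jan 25: Tue, Feb 25: Fri, Mar 25: Fri, Apr 25: Mon, May 25: Wed, Jun 25: Sat, Jul 25: Mon, Aug 25: Thu, Sep 25: Sun, Oct 25: Tue, Nov 25: Fri, Dec 25: Sun.
Saturday occurs in June — 1 month.

1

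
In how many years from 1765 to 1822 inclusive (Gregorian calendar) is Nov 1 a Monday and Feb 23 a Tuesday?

6

Check each year's weekday for Nov 1 and Feb 23:
  1765: Fri/Sat  1766: Sat/Sun  1767: Sun/Mon  1768: Tue/Tue  1769: Wed/Thu  1770: Thu/Fri  1771: Fri/Sat  1772: Sun/Sun  1773: Mon/Tue ✓  1774: Tue/Wed  1775: Wed/Thu  1776: Fri/Fri  1777: Sat/Sun  1778: Sun/Mon  …(30 more)…  1809: Wed/Thu  1810: Thu/Fri  1811: Fri/Sat  1812: Sun/Sun  1813: Mon/Tue ✓  1814: Tue/Wed  1815: Wed/Thu  1816: Fri/Fri  1817: Sat/Sun  1818: Sun/Mon  1819: Mon/Tue ✓  1820: Wed/Wed  1821: Thu/Fri  1822: Fri/Sat
Both conditions hold in: 1773, 1779, 1790, 1802, 1813, 1819 — 6.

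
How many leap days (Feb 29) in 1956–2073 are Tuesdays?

4

Leap years in 1956–2073: 30 of them.
Feb 29 weekday advances by 5 (mod 7) from one leap year to the next four years later (or differs when a century non-leap intervenes).
Leap-day weekdays: 1956:Wed 1960:Mon 1964:Sat 1968:Thu 1972:Tue✓ 1976:Sun 1980:Fri 1984:Wed 1988:Mon 1992:Sat 1996:Thu 2000:Tue✓ 2004:Sun …(4 more)… 2024:Thu 2028:Tue✓ 2032:Sun 2036:Fri 2040:Wed 2044:Mon 2048:Sat 2052:Thu 2056:Tue✓ 2060:Sun 2064:Fri 2068:Wed 2072:Mon
Tuesday: 1972, 2000, 2028, 2056 → 4.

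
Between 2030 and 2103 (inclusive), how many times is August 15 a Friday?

Track August 15's weekday year by year (advancing +1, or +2 across a Feb 29):
  2030: Thu  2031: Fri (+1) ✓  2032: Sun (+2)  2033: Mon (+1)  2034: Tue (+1)
  2035: Wed (+1)  2036: Fri (+2) ✓  2037: Sat (+1)  2038: Sun (+1)  2039: Mon (+1)
  2040: Wed (+2)  2041: Thu (+1)  2042: Fri (+1) ✓  2043: Sat (+1)  … (46 more years) …
  2090: Tue (+1)  2091: Wed (+1)  2092: Fri (+2) ✓  2093: Sat (+1)  2094: Sun (+1)
  2095: Mon (+1)  2096: Wed (+2)  2097: Thu (+1)  2098: Fri (+1) ✓  2099: Sat (+1)
  2100: Sun (+1)  2101: Mon (+1)  2102: Tue (+1)  2103: Wed (+1)
Friday years: 2031, 2036, 2042, 2053, 2059, 2064, 2070, 2081, 2087, 2092, 2098 — 11 in total.

11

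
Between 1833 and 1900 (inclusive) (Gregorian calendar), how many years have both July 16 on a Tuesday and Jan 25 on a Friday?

8

Check each year's weekday for July 16 and Jan 25:
  1833: Tue/Fri ✓  1834: Wed/Sat  1835: Thu/Sun  1836: Sat/Mon  1837: Sun/Wed  1838: Mon/Thu  1839: Tue/Fri ✓  1840: Thu/Sat  1841: Fri/Mon  1842: Sat/Tue  1843: Sun/Wed  1844: Tue/Thu  1845: Wed/Sat  1846: Thu/Sun  …(40 more)…  1887: Sat/Tue  1888: Mon/Wed  1889: Tue/Fri ✓  1890: Wed/Sat  1891: Thu/Sun  1892: Sat/Mon  1893: Sun/Wed  1894: Mon/Thu  1895: Tue/Fri ✓  1896: Thu/Sat  1897: Fri/Mon  1898: Sat/Tue  1899: Sun/Wed  1900: Mon/Thu
Both conditions hold in: 1833, 1839, 1850, 1861, 1867, 1878, 1889, 1895 — 8.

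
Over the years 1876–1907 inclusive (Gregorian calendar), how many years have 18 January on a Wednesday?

5

Track 18 January's weekday year by year (advancing +1, or +2 across a Feb 29):
  1876: Tue  1877: Thu (+2)  1878: Fri (+1)  1879: Sat (+1)  1880: Sun (+1)
  1881: Tue (+2)  1882: Wed (+1) ✓  1883: Thu (+1)  1884: Fri (+1)  1885: Sun (+2)
  1886: Mon (+1)  1887: Tue (+1)  1888: Wed (+1) ✓  1889: Fri (+2)  … (4 more years) …
  1894: Thu (+1)  1895: Fri (+1)  1896: Sat (+1)  1897: Mon (+2)  1898: Tue (+1)
  1899: Wed (+1) ✓  1900: Thu (+1)  1901: Fri (+1)  1902: Sat (+1)  1903: Sun (+1)
  1904: Mon (+1)  1905: Wed (+2) ✓  1906: Thu (+1)  1907: Fri (+1)
Wednesday years: 1882, 1888, 1893, 1899, 1905 — 5 in total.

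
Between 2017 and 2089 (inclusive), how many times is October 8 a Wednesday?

Track October 8's weekday year by year (advancing +1, or +2 across a Feb 29):
  2017: Sun  2018: Mon (+1)  2019: Tue (+1)  2020: Thu (+2)  2021: Fri (+1)
  2022: Sat (+1)  2023: Sun (+1)  2024: Tue (+2)  2025: Wed (+1) ✓  2026: Thu (+1)
  2027: Fri (+1)  2028: Sun (+2)  2029: Mon (+1)  2030: Tue (+1)  … (45 more years) …
  2076: Thu (+2)  2077: Fri (+1)  2078: Sat (+1)  2079: Sun (+1)  2080: Tue (+2)
  2081: Wed (+1) ✓  2082: Thu (+1)  2083: Fri (+1)  2084: Sun (+2)  2085: Mon (+1)
  2086: Tue (+1)  2087: Wed (+1) ✓  2088: Fri (+2)  2089: Sat (+1)
Wednesday years: 2025, 2031, 2036, 2042, 2053, 2059, 2064, 2070, 2081, 2087 — 10 in total.

10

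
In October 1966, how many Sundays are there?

October 1966 has 31 days and begins on Saturday.
The first Sunday is October 2.
Sundays fall on 2, 9, 16, 23, 30 — that's 5.

5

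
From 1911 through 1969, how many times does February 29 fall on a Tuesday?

2

Leap years in 1911–1969: 15 of them.
Feb 29 weekday advances by 5 (mod 7) from one leap year to the next four years later (or differs when a century non-leap intervenes).
Leap-day weekdays: 1912:Thu 1916:Tue✓ 1920:Sun 1924:Fri 1928:Wed 1932:Mon 1936:Sat 1940:Thu 1944:Tue✓ 1948:Sun 1952:Fri 1956:Wed 1960:Mon 1964:Sat 1968:Thu
Tuesday: 1916, 1944 → 2.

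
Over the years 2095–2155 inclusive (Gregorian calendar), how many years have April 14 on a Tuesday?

9

Track April 14's weekday year by year (advancing +1, or +2 across a Feb 29):
  2095: Thu  2096: Sat (+2)  2097: Sun (+1)  2098: Mon (+1)  2099: Tue (+1) ✓
  2100: Wed (+1)  2101: Thu (+1)  2102: Fri (+1)  2103: Sat (+1)  2104: Mon (+2)
  2105: Tue (+1) ✓  2106: Wed (+1)  2107: Thu (+1)  2108: Sat (+2)  … (33 more years) …
  2142: Sat (+1)  2143: Sun (+1)  2144: Tue (+2) ✓  2145: Wed (+1)  2146: Thu (+1)
  2147: Fri (+1)  2148: Sun (+2)  2149: Mon (+1)  2150: Tue (+1) ✓  2151: Wed (+1)
  2152: Fri (+2)  2153: Sat (+1)  2154: Sun (+1)  2155: Mon (+1)
Tuesday years: 2099, 2105, 2111, 2116, 2122, 2133, 2139, 2144, 2150 — 9 in total.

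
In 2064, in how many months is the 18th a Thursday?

Check the 18th of each month of 2064: Jan 18: Fri, Feb 18: Mon, Mar 18: Tue, Apr 18: Fri, May 18: Sun, Jun 18: Wed, Jul 18: Fri, Aug 18: Mon, Sep 18: Thu, Oct 18: Sat, Nov 18: Tue, Dec 18: Thu.
Thursday occurs in September, December — 2 months.

2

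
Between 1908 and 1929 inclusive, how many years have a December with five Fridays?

December has 31 days; it has five Fridays when Friday falls among the first (month-length − 28) days — i.e. when December 1 is one of Friday/Thursday/Wednesday.
December 1 by year: 1908:Tue 1909:Wed✓ 1910:Thu✓ 1911:Fri✓ 1912:Sun 1913:Mon 1914:Tue 1915:Wed✓ 1916:Fri✓ 1917:Sat 1918:Sun 1919:Mon 1920:Wed✓ 1921:Thu✓ 1922:Fri✓ 1923:Sat 1924:Mon 1925:Tue 1926:Wed✓ 1927:Thu✓ 1928:Sat 1929:Sun
Years with five Fridays: 1909, 1910, 1911, 1915, 1916, 1920, 1921, 1922, 1926, 1927 → 10.

10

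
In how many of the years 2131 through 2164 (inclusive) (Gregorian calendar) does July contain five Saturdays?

14

July has 31 days; it has five Saturdays when Saturday falls among the first (month-length − 28) days — i.e. when July 1 is one of Saturday/Friday/Thursday.
July 1 by year: 2131:Sun 2132:Tue 2133:Wed 2134:Thu✓ 2135:Fri✓ 2136:Sun 2137:Mon 2138:Tue 2139:Wed 2140:Fri✓ 2141:Sat✓ 2142:Sun 2143:Mon 2144:Wed 2145:Thu✓ …(4 more)… 2150:Wed 2151:Thu✓ 2152:Sat✓ 2153:Sun 2154:Mon 2155:Tue 2156:Thu✓ 2157:Fri✓ 2158:Sat✓ 2159:Sun 2160:Tue 2161:Wed 2162:Thu✓ 2163:Fri✓ 2164:Sun
Years with five Saturdays: 2134, 2135, 2140, 2141, 2145, 2146, 2147, 2151, 2152, 2156, 2157, 2158, 2162, 2163 → 14.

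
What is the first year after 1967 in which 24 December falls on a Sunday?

From one year to the next, a fixed date's weekday advances by 1, or by 2 when a Feb 29 lies between the two dates.
1967: December 24 is Sunday.
1968: Tuesday (+2)
1969: Wednesday (+1)
1970: Thursday (+1)
1971: Friday (+1)
1972: Sunday (+2)
24 December falls on a Sunday in 1972.

1972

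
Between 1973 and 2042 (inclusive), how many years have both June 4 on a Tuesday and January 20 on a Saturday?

2

Check each year's weekday for June 4 and January 20:
  1973: Mon/Sat  1974: Tue/Sun  1975: Wed/Mon  1976: Fri/Tue  1977: Sat/Thu  1978: Sun/Fri  1979: Mon/Sat  1980: Wed/Sun  1981: Thu/Tue  1982: Fri/Wed  1983: Sat/Thu  1984: Mon/Fri  1985: Tue/Sun  1986: Wed/Mon  …(42 more)…  2029: Mon/Sat  2030: Tue/Sun  2031: Wed/Mon  2032: Fri/Tue  2033: Sat/Thu  2034: Sun/Fri  2035: Mon/Sat  2036: Wed/Sun  2037: Thu/Tue  2038: Fri/Wed  2039: Sat/Thu  2040: Mon/Fri  2041: Tue/Sun  2042: Wed/Mon
Both conditions hold in: 1996, 2024 — 2.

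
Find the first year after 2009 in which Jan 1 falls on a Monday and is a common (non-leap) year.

Jan 1 advances by 2 weekdays after a leap year and by 1 after a common year.
2009: Jan 1 is Thursday.
2010: Friday
2011: Saturday
2012: Sunday (leap)
2013: Tuesday
2014: Wednesday
2015: Thursday
2016: Friday (leap)
2017: Sunday
2018: Monday
2018 begins on a Monday and is a common year.

2018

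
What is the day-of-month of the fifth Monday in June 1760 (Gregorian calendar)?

30

June 1, 1760 is a Sunday, so the first Monday is the 2nd.
The fifth Monday is 2 + 28 = 30.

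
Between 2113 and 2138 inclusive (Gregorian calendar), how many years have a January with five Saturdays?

January has 31 days; it has five Saturdays when Saturday falls among the first (month-length − 28) days — i.e. when January 1 is one of Saturday/Friday/Thursday.
January 1 by year: 2113:Sun 2114:Mon 2115:Tue 2116:Wed 2117:Fri✓ 2118:Sat✓ 2119:Sun 2120:Mon 2121:Wed 2122:Thu✓ 2123:Fri✓ 2124:Sat✓ 2125:Mon 2126:Tue 2127:Wed 2128:Thu✓ 2129:Sat✓ 2130:Sun 2131:Mon 2132:Tue 2133:Thu✓ 2134:Fri✓ 2135:Sat✓ 2136:Sun 2137:Tue 2138:Wed
Years with five Saturdays: 2117, 2118, 2122, 2123, 2124, 2128, 2129, 2133, 2134, 2135 → 10.

10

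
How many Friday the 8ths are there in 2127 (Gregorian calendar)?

Check the 8th of each month of 2127: Jan 8: Wed, Feb 8: Sat, Mar 8: Sat, Apr 8: Tue, May 8: Thu, Jun 8: Sun, Jul 8: Tue, Aug 8: Fri, Sep 8: Mon, Oct 8: Wed, Nov 8: Sat, Dec 8: Mon.
Friday occurs in August — 1 month.

1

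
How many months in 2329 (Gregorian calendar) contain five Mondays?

A month of length L has five Mondays iff its first Monday is on day ≤ L−28 (so day 1–3 in a 31-day month, 1–2 in a 30-day month, day 1 in a leap February).
Checking each month of 2329: Jan starts Tue (31d); Feb starts Fri (28d); Mar starts Fri (31d); Apr starts Mon (30d) ✓; May starts Wed (31d); Jun starts Sat (30d); Jul starts Mon (31d) ✓; Aug starts Thu (31d); Sep starts Sun (30d) ✓; Oct starts Tue (31d); Nov starts Fri (30d); Dec starts Sun (31d) ✓.
Five-Monday months: April, July, September, December → 4.

4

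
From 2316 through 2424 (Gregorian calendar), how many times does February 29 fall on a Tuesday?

Leap years in 2316–2424: 28 of them.
Feb 29 weekday advances by 5 (mod 7) from one leap year to the next four years later (or differs when a century non-leap intervenes).
Leap-day weekdays: 2316:Tue✓ 2320:Sun 2324:Fri 2328:Wed 2332:Mon 2336:Sat 2340:Thu 2344:Tue✓ 2348:Sun 2352:Fri 2356:Wed 2360:Mon 2364:Sat 2368:Thu 2372:Tue✓ 2376:Sun 2380:Fri 2384:Wed 2388:Mon 2392:Sat 2396:Thu 2400:Tue✓ 2404:Sun 2408:Fri 2412:Wed 2416:Mon 2420:Sat 2424:Thu
Tuesday: 2316, 2344, 2372, 2400 → 4.

4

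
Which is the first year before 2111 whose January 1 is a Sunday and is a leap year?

Jan 1 advances by 2 weekdays after a leap year and by 1 after a common year.
2111: Jan 1 is Thursday.
2110: Wednesday
2109: Tuesday
2108: Sunday (leap)
2108 begins on a Sunday and is a leap year.

2108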